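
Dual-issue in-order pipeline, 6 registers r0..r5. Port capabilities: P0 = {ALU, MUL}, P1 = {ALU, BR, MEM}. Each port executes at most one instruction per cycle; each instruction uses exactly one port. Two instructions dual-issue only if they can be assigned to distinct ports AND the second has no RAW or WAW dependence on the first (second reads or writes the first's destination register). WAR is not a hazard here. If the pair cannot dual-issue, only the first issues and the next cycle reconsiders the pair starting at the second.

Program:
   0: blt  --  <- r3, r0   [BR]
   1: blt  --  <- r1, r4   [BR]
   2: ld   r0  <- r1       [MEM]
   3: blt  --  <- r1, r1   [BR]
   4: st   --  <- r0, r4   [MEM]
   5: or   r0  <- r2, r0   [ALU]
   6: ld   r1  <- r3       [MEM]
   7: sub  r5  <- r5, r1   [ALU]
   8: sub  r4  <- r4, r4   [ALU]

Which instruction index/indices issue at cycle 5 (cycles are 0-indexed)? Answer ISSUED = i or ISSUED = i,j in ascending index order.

ISSUED = 6

  cy0 -> i0 (blt.BR) no-port BR/BR
  cy1 -> i1 (blt.BR) no-port BR/MEM
  cy2 -> i2 (ld.MEM) no-port MEM/BR
  cy3 -> i3 (blt.BR) no-port BR/MEM
  cy4 -> i4,i5 (st.MEM/or.ALU) pair
  cy5 -> i6 (ld.MEM) RAW r1
  cy6 -> i7,i8 (sub.ALU/sub.ALU) pair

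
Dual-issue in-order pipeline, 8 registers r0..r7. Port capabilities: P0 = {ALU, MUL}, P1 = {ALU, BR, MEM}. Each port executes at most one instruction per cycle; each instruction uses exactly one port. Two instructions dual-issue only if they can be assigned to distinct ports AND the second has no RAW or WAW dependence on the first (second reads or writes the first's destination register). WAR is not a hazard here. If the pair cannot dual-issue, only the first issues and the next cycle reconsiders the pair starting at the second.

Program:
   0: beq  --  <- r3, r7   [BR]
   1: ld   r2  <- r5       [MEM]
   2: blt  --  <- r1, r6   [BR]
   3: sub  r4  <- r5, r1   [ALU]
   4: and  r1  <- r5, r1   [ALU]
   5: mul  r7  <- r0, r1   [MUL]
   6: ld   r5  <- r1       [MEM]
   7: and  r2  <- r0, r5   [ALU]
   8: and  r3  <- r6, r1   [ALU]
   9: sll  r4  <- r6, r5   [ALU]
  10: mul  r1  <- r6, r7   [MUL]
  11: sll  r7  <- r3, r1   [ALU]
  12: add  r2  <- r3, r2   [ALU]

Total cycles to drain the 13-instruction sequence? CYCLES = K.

CYCLES = 8

#0 head=0: beq.BR i0 no-port BR/MEM
#1 head=1: ld.MEM i1 no-port MEM/BR
#2 head=2: blt.BR;sub.ALU i2&i3 pair
#3 head=4: and.ALU i4 RAW r1
#4 head=5: mul.MUL;ld.MEM i5&i6 pair
#5 head=7: and.ALU;and.ALU i7&i8 pair
#6 head=9: sll.ALU;mul.MUL i9&i10 pair
#7 head=11: sll.ALU;add.ALU i11&i12 pair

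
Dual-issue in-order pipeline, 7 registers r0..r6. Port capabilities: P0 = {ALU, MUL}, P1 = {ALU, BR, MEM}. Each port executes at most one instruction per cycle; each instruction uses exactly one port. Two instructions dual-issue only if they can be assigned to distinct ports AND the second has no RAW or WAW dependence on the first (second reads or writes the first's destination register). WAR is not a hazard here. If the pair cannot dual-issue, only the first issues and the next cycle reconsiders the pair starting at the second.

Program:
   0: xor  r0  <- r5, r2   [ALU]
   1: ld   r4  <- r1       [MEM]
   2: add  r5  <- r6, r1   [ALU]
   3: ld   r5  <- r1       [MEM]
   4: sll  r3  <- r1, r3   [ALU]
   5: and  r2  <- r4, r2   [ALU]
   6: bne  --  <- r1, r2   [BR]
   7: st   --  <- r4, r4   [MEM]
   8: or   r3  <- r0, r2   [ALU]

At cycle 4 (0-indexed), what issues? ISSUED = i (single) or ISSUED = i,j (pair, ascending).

t=0 i0,i1:xor.ALU ld.MEM ; 2-wide
t=1 i2:add.ALU ; WAW r5
t=2 i3,i4:ld.MEM sll.ALU ; 2-wide
t=3 i5:and.ALU ; RAW r2
t=4 i6:bne.BR ; no-port BR/MEM
t=5 i7,i8:st.MEM or.ALU ; 2-wide

ISSUED = 6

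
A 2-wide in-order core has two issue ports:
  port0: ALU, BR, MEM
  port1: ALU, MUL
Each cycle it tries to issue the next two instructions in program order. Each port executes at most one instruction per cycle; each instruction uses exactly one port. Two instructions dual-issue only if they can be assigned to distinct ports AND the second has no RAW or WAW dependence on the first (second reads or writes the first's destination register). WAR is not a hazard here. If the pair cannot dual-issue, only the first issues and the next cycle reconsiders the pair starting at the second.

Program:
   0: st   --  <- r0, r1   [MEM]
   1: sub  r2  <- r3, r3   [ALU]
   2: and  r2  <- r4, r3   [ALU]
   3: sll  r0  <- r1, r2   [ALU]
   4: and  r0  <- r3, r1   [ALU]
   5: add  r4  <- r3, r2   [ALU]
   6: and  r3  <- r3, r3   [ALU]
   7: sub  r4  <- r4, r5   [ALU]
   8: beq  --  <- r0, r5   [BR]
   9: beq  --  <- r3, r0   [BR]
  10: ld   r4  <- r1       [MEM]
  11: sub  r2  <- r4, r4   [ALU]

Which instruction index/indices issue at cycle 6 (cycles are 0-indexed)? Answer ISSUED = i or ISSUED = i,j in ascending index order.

0. st.MEM/sub.ALU @i0,i1  | dual
1. and.ALU @i2  | RAW r2
2. sll.ALU @i3  | WAW r0
3. and.ALU/add.ALU @i4,i5  | dual
4. and.ALU/sub.ALU @i6,i7  | dual
5. beq.BR @i8  | no-port BR/BR
6. beq.BR @i9  | no-port BR/MEM
7. ld.MEM @i10  | RAW r4
8. sub.ALU @i11  | tail

ISSUED = 9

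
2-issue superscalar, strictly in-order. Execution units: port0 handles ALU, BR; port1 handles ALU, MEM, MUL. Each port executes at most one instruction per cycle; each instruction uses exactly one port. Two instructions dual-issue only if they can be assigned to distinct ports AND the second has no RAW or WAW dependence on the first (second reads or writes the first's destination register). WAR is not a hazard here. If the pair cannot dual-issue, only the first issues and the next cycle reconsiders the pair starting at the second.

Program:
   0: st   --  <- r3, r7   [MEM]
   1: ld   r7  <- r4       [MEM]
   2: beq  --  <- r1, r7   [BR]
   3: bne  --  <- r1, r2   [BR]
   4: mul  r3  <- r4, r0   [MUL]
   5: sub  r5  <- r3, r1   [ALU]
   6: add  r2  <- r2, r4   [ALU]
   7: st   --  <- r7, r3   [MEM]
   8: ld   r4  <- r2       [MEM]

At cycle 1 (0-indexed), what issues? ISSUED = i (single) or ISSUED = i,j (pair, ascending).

ISSUED = 1

t=0 i0:st ; no-port MEM/MEM
t=1 i1:ld ; RAW r7
t=2 i2:beq ; no-port BR/BR
t=3 i3+i4:bne/mul ; dual
t=4 i5+i6:sub/add ; dual
t=5 i7:st ; no-port MEM/MEM
t=6 i8:ld ; tail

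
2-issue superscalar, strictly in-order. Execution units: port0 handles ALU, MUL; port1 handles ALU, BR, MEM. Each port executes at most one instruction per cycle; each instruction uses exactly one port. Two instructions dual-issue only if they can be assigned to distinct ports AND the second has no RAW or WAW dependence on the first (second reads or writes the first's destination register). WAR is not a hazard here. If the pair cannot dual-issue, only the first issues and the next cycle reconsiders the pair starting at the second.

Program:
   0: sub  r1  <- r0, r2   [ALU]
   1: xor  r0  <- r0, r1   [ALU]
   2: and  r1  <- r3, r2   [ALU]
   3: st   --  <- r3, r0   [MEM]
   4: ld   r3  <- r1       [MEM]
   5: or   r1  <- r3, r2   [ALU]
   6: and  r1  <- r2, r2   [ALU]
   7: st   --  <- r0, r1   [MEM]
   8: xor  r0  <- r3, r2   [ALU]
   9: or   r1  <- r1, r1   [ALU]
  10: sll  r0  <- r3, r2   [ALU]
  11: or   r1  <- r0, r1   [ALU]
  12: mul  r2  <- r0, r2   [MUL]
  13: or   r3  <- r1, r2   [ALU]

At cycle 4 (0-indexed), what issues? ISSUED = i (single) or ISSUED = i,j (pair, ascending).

ISSUED = 5

t=0 i0:sub ; RAW r1
t=1 i1/i2:xor/and ; pair
t=2 i3:st ; no-port MEM/MEM
t=3 i4:ld ; RAW r3
t=4 i5:or ; WAW r1
t=5 i6:and ; RAW r1
t=6 i7/i8:st/xor ; pair
t=7 i9/i10:or/sll ; pair
t=8 i11/i12:or/mul ; pair
t=9 i13:or ; tail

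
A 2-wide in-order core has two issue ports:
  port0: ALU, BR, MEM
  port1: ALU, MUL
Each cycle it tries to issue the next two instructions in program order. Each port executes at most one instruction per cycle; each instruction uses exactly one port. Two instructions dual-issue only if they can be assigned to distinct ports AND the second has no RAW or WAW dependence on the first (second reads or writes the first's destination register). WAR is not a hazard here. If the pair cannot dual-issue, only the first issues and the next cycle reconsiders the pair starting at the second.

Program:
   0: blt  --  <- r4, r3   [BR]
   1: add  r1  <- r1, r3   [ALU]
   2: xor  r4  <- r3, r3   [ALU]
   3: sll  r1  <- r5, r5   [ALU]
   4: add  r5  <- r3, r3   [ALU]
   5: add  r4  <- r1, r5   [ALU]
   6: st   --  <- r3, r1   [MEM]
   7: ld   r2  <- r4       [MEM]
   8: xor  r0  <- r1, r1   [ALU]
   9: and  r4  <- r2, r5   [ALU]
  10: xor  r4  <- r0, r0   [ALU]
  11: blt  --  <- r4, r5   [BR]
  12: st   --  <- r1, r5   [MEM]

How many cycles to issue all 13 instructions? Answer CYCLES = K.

CYCLES = 9

c0: i0+i1 blt add  2-wide
c1: i2+i3 xor sll  2-wide
c2: i4 add  RAW r5
c3: i5+i6 add st  2-wide
c4: i7+i8 ld xor  2-wide
c5: i9 and  WAW r4
c6: i10 xor  RAW r4
c7: i11 blt  no-port BR/MEM
c8: i12 st  tail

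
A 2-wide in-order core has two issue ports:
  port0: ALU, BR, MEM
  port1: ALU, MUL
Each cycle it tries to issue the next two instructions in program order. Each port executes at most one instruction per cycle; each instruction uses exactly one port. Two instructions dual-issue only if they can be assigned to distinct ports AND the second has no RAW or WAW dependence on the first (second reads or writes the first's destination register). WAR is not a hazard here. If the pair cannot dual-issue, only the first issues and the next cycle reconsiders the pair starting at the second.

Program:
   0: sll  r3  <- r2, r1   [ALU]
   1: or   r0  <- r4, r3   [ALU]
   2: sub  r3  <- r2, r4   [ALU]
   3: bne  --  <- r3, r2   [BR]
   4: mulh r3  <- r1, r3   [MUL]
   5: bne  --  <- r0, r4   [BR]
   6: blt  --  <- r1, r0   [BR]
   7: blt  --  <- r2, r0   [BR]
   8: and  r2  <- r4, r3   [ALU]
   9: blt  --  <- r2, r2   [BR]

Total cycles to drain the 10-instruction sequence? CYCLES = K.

CYCLES = 7

[0] i0  sll  -- RAW r3
[1] i1&i2  or+sub  -- pair
[2] i3&i4  bne+mulh  -- pair
[3] i5  bne  -- no-port BR/BR
[4] i6  blt  -- no-port BR/BR
[5] i7&i8  blt+and  -- pair
[6] i9  blt  -- tail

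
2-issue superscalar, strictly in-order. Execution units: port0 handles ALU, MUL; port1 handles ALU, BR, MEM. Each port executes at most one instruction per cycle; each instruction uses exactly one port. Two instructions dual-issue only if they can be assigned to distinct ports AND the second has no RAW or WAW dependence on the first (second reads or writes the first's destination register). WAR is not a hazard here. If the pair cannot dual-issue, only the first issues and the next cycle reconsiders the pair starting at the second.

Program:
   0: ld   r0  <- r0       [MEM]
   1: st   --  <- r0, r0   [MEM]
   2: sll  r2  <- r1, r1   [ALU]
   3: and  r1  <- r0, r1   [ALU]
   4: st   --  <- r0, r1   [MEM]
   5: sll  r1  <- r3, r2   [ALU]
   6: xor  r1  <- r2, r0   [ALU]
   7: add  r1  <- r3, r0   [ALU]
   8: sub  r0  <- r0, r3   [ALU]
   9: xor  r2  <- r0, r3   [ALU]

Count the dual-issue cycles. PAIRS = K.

PAIRS = 3

  cy0 -> i0 (ld.MEM) no-port MEM/MEM
  cy1 -> i1+i2 (st.MEM sll.ALU) pair
  cy2 -> i3 (and.ALU) RAW r1
  cy3 -> i4+i5 (st.MEM sll.ALU) pair
  cy4 -> i6 (xor.ALU) WAW r1
  cy5 -> i7+i8 (add.ALU sub.ALU) pair
  cy6 -> i9 (xor.ALU) tail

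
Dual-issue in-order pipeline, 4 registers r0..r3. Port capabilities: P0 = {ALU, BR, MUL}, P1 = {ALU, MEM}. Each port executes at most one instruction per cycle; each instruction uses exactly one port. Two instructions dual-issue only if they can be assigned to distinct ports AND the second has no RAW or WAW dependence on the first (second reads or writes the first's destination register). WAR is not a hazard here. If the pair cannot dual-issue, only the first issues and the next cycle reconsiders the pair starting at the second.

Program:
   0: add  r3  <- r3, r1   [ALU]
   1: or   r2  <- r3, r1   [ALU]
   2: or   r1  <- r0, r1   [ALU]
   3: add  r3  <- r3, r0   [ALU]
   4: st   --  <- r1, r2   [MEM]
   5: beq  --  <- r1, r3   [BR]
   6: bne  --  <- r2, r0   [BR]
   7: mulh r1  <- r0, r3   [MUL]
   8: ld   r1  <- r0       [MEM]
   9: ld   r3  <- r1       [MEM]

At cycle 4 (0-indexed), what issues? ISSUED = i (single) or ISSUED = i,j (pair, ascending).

ISSUED = 6

0. add.ALU @i0  | RAW r3
1. or.ALU;or.ALU @i1,i2  | pair
2. add.ALU;st.MEM @i3,i4  | pair
3. beq.BR @i5  | no-port BR/BR
4. bne.BR @i6  | no-port BR/MUL
5. mulh.MUL @i7  | WAW r1
6. ld.MEM @i8  | no-port MEM/MEM
7. ld.MEM @i9  | tail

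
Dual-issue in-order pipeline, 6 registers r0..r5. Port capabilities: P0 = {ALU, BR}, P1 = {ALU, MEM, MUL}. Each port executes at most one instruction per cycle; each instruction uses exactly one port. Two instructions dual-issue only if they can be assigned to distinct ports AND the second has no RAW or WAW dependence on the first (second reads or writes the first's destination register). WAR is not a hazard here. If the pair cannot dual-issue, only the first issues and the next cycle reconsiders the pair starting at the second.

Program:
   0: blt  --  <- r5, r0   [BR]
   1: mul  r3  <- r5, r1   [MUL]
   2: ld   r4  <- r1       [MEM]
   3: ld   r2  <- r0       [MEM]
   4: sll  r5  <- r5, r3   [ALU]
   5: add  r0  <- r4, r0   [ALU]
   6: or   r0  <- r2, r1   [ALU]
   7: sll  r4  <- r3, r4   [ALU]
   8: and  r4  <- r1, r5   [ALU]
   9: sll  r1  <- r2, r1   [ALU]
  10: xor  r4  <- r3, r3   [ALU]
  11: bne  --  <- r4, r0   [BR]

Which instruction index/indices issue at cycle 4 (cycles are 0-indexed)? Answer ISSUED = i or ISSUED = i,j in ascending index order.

ISSUED = 6,7

t=0 i0+i1:blt+mul ; 2-wide
t=1 i2:ld ; no-port MEM/MEM
t=2 i3+i4:ld+sll ; 2-wide
t=3 i5:add ; WAW r0
t=4 i6+i7:or+sll ; 2-wide
t=5 i8+i9:and+sll ; 2-wide
t=6 i10:xor ; RAW r4
t=7 i11:bne ; tail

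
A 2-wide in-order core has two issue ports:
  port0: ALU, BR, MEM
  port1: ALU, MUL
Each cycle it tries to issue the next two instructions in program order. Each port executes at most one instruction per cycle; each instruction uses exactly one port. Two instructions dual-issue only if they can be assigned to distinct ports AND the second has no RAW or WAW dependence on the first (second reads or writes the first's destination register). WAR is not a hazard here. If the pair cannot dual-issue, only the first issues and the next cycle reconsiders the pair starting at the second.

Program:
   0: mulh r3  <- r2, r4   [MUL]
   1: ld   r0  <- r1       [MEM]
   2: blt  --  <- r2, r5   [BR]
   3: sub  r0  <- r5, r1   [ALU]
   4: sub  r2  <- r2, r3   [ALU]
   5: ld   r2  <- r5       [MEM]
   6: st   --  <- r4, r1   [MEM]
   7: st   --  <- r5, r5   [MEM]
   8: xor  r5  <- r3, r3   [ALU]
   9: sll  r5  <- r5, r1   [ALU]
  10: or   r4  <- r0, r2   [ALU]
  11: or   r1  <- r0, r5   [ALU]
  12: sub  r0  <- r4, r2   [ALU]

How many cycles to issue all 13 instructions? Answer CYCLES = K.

#0 head=0: mulh.MUL+ld.MEM i0+i1 pair
#1 head=2: blt.BR+sub.ALU i2+i3 pair
#2 head=4: sub.ALU i4 WAW r2
#3 head=5: ld.MEM i5 no-port MEM/MEM
#4 head=6: st.MEM i6 no-port MEM/MEM
#5 head=7: st.MEM+xor.ALU i7+i8 pair
#6 head=9: sll.ALU+or.ALU i9+i10 pair
#7 head=11: or.ALU+sub.ALU i11+i12 pair

CYCLES = 8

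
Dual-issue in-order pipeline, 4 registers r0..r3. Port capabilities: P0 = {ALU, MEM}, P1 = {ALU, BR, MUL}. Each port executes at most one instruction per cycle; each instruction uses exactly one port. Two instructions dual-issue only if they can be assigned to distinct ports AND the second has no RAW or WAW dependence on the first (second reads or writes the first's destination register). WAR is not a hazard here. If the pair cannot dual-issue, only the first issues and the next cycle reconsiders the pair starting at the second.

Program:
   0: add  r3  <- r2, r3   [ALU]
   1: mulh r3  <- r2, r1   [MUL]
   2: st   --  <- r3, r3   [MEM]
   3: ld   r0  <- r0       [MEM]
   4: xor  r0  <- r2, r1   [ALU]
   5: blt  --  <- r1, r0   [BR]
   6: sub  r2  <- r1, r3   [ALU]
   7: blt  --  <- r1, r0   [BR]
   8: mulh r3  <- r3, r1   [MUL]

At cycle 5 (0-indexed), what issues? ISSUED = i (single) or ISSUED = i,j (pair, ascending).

[0] i0  add.ALU  -- WAW r3
[1] i1  mulh.MUL  -- RAW r3
[2] i2  st.MEM  -- no-port MEM/MEM
[3] i3  ld.MEM  -- WAW r0
[4] i4  xor.ALU  -- RAW r0
[5] i5/i6  blt.BR;sub.ALU  -- pair
[6] i7  blt.BR  -- no-port BR/MUL
[7] i8  mulh.MUL  -- tail

ISSUED = 5,6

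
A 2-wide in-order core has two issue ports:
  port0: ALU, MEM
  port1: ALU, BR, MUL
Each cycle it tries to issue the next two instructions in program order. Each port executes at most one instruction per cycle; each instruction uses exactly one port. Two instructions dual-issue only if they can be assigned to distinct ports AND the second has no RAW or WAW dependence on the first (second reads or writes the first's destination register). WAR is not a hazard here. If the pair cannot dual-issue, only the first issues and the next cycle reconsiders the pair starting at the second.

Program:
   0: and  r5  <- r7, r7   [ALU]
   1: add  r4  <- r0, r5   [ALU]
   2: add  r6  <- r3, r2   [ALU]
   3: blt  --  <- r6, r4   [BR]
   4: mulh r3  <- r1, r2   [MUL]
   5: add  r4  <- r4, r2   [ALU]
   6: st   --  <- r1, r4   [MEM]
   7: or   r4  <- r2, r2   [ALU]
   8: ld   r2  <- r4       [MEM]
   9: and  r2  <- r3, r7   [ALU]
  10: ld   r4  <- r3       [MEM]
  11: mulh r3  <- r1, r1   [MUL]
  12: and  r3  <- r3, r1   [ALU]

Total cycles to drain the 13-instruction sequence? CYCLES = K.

CYCLES = 9

c0: i0 and  RAW r5
c1: i1&i2 add+add  2-wide
c2: i3 blt  no-port BR/MUL
c3: i4&i5 mulh+add  2-wide
c4: i6&i7 st+or  2-wide
c5: i8 ld  WAW r2
c6: i9&i10 and+ld  2-wide
c7: i11 mulh  RAW+WAW r3
c8: i12 and  tail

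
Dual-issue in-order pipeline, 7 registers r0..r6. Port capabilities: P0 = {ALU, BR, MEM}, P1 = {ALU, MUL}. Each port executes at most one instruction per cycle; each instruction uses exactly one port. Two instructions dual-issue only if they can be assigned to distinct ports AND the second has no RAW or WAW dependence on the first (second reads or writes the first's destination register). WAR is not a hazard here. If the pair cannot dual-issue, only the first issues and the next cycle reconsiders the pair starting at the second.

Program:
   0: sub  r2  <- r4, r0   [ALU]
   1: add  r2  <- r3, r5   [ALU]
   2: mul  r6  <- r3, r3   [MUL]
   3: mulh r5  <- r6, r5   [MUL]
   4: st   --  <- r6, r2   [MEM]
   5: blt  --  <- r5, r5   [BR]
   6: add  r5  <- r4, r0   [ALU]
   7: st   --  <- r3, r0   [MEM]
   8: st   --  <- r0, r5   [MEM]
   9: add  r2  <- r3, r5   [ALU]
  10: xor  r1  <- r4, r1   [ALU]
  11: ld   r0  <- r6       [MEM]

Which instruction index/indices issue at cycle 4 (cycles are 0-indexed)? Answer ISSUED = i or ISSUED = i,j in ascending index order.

#0 head=0: sub.ALU i0 WAW r2
#1 head=1: add.ALU;mul.MUL i1+i2 dual
#2 head=3: mulh.MUL;st.MEM i3+i4 dual
#3 head=5: blt.BR;add.ALU i5+i6 dual
#4 head=7: st.MEM i7 no-port MEM/MEM
#5 head=8: st.MEM;add.ALU i8+i9 dual
#6 head=10: xor.ALU;ld.MEM i10+i11 dual

ISSUED = 7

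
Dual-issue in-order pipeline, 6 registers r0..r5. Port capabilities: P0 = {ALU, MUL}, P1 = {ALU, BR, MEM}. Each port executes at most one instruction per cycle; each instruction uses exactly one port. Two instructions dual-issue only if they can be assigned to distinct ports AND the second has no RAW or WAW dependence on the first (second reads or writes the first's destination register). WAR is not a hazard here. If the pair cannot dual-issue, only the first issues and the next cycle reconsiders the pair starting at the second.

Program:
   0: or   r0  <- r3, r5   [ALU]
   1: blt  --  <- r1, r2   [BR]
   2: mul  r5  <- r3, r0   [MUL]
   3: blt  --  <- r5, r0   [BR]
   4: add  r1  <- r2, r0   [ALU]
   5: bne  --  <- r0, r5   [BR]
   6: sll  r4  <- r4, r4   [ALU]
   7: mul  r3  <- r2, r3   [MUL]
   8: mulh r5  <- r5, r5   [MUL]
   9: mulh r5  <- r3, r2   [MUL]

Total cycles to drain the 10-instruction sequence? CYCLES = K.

[0] i0,i1  or+blt  -- pair
[1] i2  mul  -- RAW r5
[2] i3,i4  blt+add  -- pair
[3] i5,i6  bne+sll  -- pair
[4] i7  mul  -- no-port MUL/MUL
[5] i8  mulh  -- no-port MUL/MUL
[6] i9  mulh  -- tail

CYCLES = 7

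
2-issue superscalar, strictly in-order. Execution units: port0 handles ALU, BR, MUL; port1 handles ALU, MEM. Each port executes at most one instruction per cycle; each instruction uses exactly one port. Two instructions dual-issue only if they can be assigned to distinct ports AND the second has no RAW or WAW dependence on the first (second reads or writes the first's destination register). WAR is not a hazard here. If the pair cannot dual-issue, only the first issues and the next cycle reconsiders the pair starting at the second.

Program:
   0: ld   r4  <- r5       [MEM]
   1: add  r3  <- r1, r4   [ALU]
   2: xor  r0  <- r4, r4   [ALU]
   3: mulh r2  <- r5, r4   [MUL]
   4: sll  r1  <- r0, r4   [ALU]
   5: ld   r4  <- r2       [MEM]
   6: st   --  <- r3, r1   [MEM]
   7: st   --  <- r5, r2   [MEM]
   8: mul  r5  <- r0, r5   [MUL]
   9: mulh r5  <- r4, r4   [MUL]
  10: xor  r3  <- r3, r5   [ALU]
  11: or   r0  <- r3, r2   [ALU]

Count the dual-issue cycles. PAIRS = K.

  cy0 -> i0 (ld) RAW r4
  cy1 -> i1+i2 (add;xor) 2-wide
  cy2 -> i3+i4 (mulh;sll) 2-wide
  cy3 -> i5 (ld) no-port MEM/MEM
  cy4 -> i6 (st) no-port MEM/MEM
  cy5 -> i7+i8 (st;mul) 2-wide
  cy6 -> i9 (mulh) RAW r5
  cy7 -> i10 (xor) RAW r3
  cy8 -> i11 (or) tail

PAIRS = 3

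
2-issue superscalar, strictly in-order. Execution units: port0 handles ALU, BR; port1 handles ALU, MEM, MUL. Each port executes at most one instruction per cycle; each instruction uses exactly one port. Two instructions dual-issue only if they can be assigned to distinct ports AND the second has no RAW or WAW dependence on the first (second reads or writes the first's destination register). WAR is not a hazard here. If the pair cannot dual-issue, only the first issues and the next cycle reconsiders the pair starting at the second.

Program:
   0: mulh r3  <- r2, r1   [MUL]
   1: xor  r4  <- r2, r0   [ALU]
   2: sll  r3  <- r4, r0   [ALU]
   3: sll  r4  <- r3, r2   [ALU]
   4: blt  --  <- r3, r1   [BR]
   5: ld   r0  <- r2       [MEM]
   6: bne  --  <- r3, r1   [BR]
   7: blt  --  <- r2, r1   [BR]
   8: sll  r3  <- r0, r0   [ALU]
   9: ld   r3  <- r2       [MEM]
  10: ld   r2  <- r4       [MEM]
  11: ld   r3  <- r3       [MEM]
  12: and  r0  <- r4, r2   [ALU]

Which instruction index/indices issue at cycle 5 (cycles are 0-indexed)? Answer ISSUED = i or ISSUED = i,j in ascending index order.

ISSUED = 9

#0 head=0: mulh.MUL/xor.ALU i0,i1 dual
#1 head=2: sll.ALU i2 RAW r3
#2 head=3: sll.ALU/blt.BR i3,i4 dual
#3 head=5: ld.MEM/bne.BR i5,i6 dual
#4 head=7: blt.BR/sll.ALU i7,i8 dual
#5 head=9: ld.MEM i9 no-port MEM/MEM
#6 head=10: ld.MEM i10 no-port MEM/MEM
#7 head=11: ld.MEM/and.ALU i11,i12 dual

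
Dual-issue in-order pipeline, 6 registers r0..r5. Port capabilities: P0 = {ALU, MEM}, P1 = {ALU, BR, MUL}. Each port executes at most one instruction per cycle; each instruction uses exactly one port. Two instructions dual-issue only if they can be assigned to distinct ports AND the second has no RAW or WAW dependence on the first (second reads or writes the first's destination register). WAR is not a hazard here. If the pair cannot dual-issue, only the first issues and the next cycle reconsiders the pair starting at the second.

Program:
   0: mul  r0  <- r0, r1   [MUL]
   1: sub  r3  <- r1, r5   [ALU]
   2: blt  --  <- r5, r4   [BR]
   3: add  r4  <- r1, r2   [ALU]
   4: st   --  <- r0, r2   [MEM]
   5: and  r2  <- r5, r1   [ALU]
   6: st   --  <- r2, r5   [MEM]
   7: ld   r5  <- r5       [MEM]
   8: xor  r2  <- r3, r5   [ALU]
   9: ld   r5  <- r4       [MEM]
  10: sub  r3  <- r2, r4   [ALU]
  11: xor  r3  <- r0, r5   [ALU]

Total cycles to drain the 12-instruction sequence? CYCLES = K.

0. mul+sub @i0,i1  | dual
1. blt+add @i2,i3  | dual
2. st+and @i4,i5  | dual
3. st @i6  | no-port MEM/MEM
4. ld @i7  | RAW r5
5. xor+ld @i8,i9  | dual
6. sub @i10  | WAW r3
7. xor @i11  | tail

CYCLES = 8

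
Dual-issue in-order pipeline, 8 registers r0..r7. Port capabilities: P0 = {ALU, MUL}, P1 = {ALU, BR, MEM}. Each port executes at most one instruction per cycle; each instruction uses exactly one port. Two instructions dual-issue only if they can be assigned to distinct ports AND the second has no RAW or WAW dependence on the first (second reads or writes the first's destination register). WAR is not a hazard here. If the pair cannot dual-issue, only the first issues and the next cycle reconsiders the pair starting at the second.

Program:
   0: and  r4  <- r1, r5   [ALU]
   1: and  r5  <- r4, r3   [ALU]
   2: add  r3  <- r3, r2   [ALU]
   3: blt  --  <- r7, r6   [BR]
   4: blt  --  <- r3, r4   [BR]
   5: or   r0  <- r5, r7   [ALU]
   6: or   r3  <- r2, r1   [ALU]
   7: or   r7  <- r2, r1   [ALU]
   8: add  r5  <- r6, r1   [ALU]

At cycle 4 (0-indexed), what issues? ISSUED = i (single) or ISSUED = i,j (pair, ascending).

ISSUED = 6,7

t=0 i0:and.ALU ; RAW r4
t=1 i1,i2:and.ALU+add.ALU ; pair
t=2 i3:blt.BR ; no-port BR/BR
t=3 i4,i5:blt.BR+or.ALU ; pair
t=4 i6,i7:or.ALU+or.ALU ; pair
t=5 i8:add.ALU ; tail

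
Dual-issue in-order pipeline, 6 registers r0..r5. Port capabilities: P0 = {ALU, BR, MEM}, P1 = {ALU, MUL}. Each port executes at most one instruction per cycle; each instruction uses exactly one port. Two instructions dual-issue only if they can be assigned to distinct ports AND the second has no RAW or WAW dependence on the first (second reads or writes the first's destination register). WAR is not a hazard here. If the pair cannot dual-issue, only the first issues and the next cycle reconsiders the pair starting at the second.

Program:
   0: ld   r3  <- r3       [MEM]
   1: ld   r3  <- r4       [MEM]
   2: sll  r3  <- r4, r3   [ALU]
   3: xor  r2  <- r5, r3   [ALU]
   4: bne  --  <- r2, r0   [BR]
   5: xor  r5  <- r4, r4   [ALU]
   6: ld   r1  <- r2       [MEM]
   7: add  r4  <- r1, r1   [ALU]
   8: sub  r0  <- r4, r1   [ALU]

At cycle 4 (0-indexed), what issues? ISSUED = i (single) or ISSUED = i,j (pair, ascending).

  cy0 -> i0 (ld) no-port MEM/MEM
  cy1 -> i1 (ld) RAW+WAW r3
  cy2 -> i2 (sll) RAW r3
  cy3 -> i3 (xor) RAW r2
  cy4 -> i4,i5 (bne;xor) pair
  cy5 -> i6 (ld) RAW r1
  cy6 -> i7 (add) RAW r4
  cy7 -> i8 (sub) tail

ISSUED = 4,5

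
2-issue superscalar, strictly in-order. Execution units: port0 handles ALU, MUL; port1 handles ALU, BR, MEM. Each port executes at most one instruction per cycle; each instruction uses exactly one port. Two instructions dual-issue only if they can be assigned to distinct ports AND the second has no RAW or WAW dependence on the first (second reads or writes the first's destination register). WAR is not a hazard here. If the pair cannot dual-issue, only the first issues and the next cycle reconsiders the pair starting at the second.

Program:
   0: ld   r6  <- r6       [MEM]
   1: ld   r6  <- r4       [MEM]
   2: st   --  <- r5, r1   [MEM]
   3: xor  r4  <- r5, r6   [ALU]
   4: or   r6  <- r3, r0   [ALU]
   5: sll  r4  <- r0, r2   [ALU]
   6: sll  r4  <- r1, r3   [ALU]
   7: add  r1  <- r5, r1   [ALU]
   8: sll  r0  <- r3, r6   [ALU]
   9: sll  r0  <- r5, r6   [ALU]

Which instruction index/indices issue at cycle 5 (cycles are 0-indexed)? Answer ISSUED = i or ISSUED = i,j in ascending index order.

ISSUED = 8

0. ld @i0  | no-port MEM/MEM
1. ld @i1  | no-port MEM/MEM
2. st+xor @i2/i3  | pair
3. or+sll @i4/i5  | pair
4. sll+add @i6/i7  | pair
5. sll @i8  | WAW r0
6. sll @i9  | tail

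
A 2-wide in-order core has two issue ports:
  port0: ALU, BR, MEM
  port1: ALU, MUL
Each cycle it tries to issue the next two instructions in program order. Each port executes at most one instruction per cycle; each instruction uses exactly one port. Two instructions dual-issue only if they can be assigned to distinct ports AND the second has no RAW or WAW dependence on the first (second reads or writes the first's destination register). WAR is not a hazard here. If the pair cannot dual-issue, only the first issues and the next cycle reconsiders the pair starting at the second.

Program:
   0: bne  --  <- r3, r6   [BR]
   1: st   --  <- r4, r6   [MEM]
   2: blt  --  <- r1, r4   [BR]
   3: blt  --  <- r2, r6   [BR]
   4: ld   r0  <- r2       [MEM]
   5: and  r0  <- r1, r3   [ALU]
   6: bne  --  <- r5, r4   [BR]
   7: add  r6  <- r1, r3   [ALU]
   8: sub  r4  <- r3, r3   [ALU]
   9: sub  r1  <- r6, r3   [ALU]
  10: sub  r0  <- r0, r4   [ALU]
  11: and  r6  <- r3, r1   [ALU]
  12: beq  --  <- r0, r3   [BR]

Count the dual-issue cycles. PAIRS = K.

  cy0 -> i0 (bne.BR) no-port BR/MEM
  cy1 -> i1 (st.MEM) no-port MEM/BR
  cy2 -> i2 (blt.BR) no-port BR/BR
  cy3 -> i3 (blt.BR) no-port BR/MEM
  cy4 -> i4 (ld.MEM) WAW r0
  cy5 -> i5+i6 (and.ALU+bne.BR) pair
  cy6 -> i7+i8 (add.ALU+sub.ALU) pair
  cy7 -> i9+i10 (sub.ALU+sub.ALU) pair
  cy8 -> i11+i12 (and.ALU+beq.BR) pair

PAIRS = 4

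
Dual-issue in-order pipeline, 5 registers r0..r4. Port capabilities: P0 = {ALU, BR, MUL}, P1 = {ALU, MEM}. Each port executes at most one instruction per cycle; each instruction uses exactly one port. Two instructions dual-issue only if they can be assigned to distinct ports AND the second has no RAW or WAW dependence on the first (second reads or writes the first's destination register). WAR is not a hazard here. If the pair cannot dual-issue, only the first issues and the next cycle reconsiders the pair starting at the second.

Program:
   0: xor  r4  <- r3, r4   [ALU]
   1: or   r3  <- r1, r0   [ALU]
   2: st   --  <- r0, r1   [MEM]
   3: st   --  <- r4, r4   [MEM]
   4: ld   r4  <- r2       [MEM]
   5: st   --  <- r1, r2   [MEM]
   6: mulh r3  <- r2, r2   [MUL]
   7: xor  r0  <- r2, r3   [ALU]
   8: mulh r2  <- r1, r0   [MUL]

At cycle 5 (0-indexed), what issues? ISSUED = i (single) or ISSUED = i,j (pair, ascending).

ISSUED = 7

0. xor.ALU or.ALU @i0/i1  | dual
1. st.MEM @i2  | no-port MEM/MEM
2. st.MEM @i3  | no-port MEM/MEM
3. ld.MEM @i4  | no-port MEM/MEM
4. st.MEM mulh.MUL @i5/i6  | dual
5. xor.ALU @i7  | RAW r0
6. mulh.MUL @i8  | tail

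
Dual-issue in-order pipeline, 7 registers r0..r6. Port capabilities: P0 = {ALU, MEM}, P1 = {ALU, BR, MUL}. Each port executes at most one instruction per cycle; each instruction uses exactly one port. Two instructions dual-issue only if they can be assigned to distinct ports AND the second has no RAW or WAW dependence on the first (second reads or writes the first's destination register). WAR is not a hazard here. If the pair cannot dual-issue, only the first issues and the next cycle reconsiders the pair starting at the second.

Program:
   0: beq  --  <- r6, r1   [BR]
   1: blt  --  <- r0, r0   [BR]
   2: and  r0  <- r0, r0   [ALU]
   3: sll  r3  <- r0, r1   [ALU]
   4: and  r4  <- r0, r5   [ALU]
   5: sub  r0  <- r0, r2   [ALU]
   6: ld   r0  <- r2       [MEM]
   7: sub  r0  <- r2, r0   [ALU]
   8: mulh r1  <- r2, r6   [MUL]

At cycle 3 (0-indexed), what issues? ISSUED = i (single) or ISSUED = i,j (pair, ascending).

ISSUED = 5

  cy0 -> i0 (beq) no-port BR/BR
  cy1 -> i1+i2 (blt and) dual
  cy2 -> i3+i4 (sll and) dual
  cy3 -> i5 (sub) WAW r0
  cy4 -> i6 (ld) RAW+WAW r0
  cy5 -> i7+i8 (sub mulh) dual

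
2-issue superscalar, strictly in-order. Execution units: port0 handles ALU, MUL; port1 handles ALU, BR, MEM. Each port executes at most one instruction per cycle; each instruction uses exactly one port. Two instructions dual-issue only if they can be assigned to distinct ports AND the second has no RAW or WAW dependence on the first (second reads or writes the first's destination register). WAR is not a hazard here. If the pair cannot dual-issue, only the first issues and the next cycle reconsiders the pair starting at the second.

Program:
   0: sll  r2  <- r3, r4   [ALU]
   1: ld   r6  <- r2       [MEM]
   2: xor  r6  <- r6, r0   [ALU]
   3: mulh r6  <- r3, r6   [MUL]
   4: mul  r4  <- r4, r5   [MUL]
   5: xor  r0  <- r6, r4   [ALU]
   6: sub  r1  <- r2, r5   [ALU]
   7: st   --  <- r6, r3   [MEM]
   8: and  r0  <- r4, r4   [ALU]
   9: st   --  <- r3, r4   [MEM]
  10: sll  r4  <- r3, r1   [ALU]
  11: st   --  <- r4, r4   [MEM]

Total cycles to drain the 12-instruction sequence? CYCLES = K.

CYCLES = 9

0. sll @i0  | RAW r2
1. ld @i1  | RAW+WAW r6
2. xor @i2  | RAW+WAW r6
3. mulh @i3  | no-port MUL/MUL
4. mul @i4  | RAW r4
5. xor;sub @i5&i6  | dual
6. st;and @i7&i8  | dual
7. st;sll @i9&i10  | dual
8. st @i11  | tail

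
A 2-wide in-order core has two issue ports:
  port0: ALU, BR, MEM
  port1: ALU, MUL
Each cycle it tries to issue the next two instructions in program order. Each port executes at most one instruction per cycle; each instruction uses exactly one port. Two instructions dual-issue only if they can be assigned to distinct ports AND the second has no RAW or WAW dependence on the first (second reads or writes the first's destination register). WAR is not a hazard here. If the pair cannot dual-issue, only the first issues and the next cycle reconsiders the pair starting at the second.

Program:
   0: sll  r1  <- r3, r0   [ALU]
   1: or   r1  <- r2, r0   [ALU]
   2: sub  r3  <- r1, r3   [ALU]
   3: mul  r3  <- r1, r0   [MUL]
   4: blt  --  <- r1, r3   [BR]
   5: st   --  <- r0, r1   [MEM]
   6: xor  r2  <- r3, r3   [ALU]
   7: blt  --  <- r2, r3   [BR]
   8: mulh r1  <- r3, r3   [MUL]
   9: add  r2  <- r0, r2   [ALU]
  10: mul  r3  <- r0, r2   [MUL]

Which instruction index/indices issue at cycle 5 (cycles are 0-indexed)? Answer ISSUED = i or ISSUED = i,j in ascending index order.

t=0 i0:sll.ALU ; WAW r1
t=1 i1:or.ALU ; RAW r1
t=2 i2:sub.ALU ; WAW r3
t=3 i3:mul.MUL ; RAW r3
t=4 i4:blt.BR ; no-port BR/MEM
t=5 i5+i6:st.MEM/xor.ALU ; dual
t=6 i7+i8:blt.BR/mulh.MUL ; dual
t=7 i9:add.ALU ; RAW r2
t=8 i10:mul.MUL ; tail

ISSUED = 5,6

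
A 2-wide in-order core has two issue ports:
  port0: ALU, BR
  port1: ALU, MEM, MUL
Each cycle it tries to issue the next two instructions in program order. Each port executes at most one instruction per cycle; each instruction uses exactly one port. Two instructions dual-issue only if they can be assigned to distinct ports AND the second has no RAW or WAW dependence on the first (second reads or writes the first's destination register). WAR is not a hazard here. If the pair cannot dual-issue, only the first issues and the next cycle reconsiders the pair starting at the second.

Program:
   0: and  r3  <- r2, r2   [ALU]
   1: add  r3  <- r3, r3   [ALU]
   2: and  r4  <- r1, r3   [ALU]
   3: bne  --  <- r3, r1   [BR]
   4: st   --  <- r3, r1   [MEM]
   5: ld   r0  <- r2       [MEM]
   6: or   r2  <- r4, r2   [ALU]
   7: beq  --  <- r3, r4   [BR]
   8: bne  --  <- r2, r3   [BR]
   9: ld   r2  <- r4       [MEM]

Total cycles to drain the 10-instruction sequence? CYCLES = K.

t=0 i0:and.ALU ; RAW+WAW r3
t=1 i1:add.ALU ; RAW r3
t=2 i2/i3:and.ALU bne.BR ; dual
t=3 i4:st.MEM ; no-port MEM/MEM
t=4 i5/i6:ld.MEM or.ALU ; dual
t=5 i7:beq.BR ; no-port BR/BR
t=6 i8/i9:bne.BR ld.MEM ; dual

CYCLES = 7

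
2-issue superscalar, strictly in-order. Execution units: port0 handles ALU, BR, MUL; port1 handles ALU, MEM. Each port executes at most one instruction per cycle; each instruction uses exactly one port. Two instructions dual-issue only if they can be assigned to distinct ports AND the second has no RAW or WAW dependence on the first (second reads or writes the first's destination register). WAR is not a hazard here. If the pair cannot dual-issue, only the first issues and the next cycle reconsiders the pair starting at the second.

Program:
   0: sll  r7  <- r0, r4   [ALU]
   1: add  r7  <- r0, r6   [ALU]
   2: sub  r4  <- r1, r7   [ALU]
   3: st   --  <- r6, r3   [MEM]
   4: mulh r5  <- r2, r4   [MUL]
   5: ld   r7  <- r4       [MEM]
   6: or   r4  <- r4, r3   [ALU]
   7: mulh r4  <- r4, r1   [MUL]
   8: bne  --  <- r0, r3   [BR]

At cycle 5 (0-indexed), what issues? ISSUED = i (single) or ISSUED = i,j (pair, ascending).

ISSUED = 7

[0] i0  sll.ALU  -- WAW r7
[1] i1  add.ALU  -- RAW r7
[2] i2,i3  sub.ALU/st.MEM  -- 2-wide
[3] i4,i5  mulh.MUL/ld.MEM  -- 2-wide
[4] i6  or.ALU  -- RAW+WAW r4
[5] i7  mulh.MUL  -- no-port MUL/BR
[6] i8  bne.BR  -- tail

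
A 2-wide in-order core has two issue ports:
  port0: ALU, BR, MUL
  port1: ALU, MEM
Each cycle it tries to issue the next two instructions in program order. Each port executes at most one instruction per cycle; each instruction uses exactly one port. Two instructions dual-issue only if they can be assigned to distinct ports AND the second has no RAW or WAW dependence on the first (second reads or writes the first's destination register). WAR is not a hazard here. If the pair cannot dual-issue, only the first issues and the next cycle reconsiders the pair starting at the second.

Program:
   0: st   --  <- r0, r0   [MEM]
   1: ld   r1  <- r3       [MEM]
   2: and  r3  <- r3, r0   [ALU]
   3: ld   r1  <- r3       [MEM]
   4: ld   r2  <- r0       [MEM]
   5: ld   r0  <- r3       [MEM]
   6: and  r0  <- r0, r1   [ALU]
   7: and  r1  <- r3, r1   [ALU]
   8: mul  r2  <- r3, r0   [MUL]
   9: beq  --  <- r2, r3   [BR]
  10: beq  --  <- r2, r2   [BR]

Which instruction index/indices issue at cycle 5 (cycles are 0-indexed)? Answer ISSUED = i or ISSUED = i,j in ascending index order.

[0] i0  st.MEM  -- no-port MEM/MEM
[1] i1&i2  ld.MEM and.ALU  -- dual
[2] i3  ld.MEM  -- no-port MEM/MEM
[3] i4  ld.MEM  -- no-port MEM/MEM
[4] i5  ld.MEM  -- RAW+WAW r0
[5] i6&i7  and.ALU and.ALU  -- dual
[6] i8  mul.MUL  -- no-port MUL/BR
[7] i9  beq.BR  -- no-port BR/BR
[8] i10  beq.BR  -- tail

ISSUED = 6,7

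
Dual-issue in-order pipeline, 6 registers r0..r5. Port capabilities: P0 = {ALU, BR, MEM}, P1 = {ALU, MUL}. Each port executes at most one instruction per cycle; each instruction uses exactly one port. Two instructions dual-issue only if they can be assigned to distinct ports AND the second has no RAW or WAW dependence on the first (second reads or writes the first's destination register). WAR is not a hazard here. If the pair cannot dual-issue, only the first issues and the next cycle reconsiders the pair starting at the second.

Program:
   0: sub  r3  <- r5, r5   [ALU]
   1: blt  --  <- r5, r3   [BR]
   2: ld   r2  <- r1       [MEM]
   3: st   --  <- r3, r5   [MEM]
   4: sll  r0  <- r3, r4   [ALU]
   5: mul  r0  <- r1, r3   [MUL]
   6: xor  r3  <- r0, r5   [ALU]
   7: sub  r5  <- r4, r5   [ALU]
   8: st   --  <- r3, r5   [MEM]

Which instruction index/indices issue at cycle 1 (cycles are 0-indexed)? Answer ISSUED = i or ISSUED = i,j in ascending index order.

ISSUED = 1

[0] i0  sub.ALU  -- RAW r3
[1] i1  blt.BR  -- no-port BR/MEM
[2] i2  ld.MEM  -- no-port MEM/MEM
[3] i3,i4  st.MEM sll.ALU  -- dual
[4] i5  mul.MUL  -- RAW r0
[5] i6,i7  xor.ALU sub.ALU  -- dual
[6] i8  st.MEM  -- tail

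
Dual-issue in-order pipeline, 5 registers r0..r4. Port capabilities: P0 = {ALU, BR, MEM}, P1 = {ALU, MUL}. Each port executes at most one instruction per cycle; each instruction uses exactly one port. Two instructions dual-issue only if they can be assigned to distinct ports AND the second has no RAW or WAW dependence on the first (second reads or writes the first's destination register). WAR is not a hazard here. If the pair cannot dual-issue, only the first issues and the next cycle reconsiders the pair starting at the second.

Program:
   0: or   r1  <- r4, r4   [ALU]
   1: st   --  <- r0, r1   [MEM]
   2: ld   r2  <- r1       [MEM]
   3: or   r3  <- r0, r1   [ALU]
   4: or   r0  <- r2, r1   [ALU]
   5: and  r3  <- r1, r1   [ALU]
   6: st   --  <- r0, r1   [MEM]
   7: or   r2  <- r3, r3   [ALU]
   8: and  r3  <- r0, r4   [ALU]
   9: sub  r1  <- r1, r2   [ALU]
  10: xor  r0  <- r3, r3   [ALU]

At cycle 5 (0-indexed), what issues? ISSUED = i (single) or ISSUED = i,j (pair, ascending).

ISSUED = 8,9

#0 head=0: or.ALU i0 RAW r1
#1 head=1: st.MEM i1 no-port MEM/MEM
#2 head=2: ld.MEM+or.ALU i2&i3 pair
#3 head=4: or.ALU+and.ALU i4&i5 pair
#4 head=6: st.MEM+or.ALU i6&i7 pair
#5 head=8: and.ALU+sub.ALU i8&i9 pair
#6 head=10: xor.ALU i10 tail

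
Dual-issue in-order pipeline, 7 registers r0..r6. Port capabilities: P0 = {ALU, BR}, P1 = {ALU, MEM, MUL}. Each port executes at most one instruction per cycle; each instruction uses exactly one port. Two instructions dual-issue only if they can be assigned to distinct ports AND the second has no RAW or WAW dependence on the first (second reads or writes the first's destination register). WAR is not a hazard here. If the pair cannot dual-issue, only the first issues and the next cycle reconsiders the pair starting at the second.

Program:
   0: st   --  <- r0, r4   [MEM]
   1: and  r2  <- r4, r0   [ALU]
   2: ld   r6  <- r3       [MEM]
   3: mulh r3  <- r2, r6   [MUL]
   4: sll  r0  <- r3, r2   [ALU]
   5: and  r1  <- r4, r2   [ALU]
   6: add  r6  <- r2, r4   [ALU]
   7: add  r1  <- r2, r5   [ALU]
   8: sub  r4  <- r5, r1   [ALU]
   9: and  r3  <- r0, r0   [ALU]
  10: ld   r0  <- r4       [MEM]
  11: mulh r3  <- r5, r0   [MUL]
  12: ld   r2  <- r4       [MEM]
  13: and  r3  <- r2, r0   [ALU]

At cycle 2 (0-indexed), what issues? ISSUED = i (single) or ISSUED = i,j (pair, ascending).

t=0 i0&i1:st/and ; pair
t=1 i2:ld ; no-port MEM/MUL
t=2 i3:mulh ; RAW r3
t=3 i4&i5:sll/and ; pair
t=4 i6&i7:add/add ; pair
t=5 i8&i9:sub/and ; pair
t=6 i10:ld ; no-port MEM/MUL
t=7 i11:mulh ; no-port MUL/MEM
t=8 i12:ld ; RAW r2
t=9 i13:and ; tail

ISSUED = 3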